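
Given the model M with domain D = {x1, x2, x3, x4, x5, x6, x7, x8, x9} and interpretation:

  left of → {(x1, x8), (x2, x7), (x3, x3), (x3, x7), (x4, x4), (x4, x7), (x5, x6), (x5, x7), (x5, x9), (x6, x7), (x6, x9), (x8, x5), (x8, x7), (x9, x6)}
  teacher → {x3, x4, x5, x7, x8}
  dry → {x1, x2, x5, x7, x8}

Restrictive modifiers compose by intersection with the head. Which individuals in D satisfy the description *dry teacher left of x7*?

{x5, x8}

⟦left of x7⟧ = {x : ⟨x, x7⟩ ∈ ⟦left of⟧} = {x2, x3, x4, x5, x6, x8}
⟦teacher⟧ = {x3, x4, x5, x7, x8}
… ∩ ⟦left of x7⟧ = {x3, x4, x5, x7, x8} ∩ {x2, x3, x4, x5, x6, x8} = {x3, x4, x5, x8}
… ∩ ⟦dry⟧ = {x3, x4, x5, x8} ∩ {x1, x2, x5, x7, x8} = {x5, x8}
So ⟦dry teacher left of x7⟧ = {x5, x8}.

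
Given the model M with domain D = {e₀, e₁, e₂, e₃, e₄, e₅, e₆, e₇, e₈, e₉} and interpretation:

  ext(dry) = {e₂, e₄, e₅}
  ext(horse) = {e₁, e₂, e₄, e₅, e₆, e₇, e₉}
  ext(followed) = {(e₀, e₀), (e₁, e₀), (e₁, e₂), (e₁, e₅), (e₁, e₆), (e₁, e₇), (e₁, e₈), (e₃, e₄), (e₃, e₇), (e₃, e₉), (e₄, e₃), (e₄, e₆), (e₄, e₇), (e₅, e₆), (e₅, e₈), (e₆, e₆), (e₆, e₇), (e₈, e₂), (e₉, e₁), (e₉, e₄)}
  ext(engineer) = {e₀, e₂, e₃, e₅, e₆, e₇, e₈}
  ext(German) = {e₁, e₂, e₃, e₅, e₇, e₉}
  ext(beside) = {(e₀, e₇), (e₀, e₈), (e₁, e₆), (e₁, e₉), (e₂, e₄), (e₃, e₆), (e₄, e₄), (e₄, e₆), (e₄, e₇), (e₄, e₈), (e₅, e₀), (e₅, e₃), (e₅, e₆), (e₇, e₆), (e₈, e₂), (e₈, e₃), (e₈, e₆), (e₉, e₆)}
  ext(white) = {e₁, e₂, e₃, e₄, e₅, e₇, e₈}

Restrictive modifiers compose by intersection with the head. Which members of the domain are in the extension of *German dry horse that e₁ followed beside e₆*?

{e₅}

⟦that e₁ followed⟧ = {x : ⟨e₁, x⟩ ∈ ⟦followed⟧} = {e₀, e₂, e₅, e₆, e₇, e₈}
⟦beside e₆⟧ = {x : ⟨x, e₆⟩ ∈ ⟦beside⟧} = {e₁, e₃, e₄, e₅, e₇, e₈, e₉}
⟦horse⟧ = {e₁, e₂, e₄, e₅, e₆, e₇, e₉}
… ∩ ⟦that e₁ followed⟧ = {e₁, e₂, e₄, e₅, e₆, e₇, e₉} ∩ {e₀, e₂, e₅, e₆, e₇, e₈} = {e₂, e₅, e₆, e₇}
… ∩ ⟦beside e₆⟧ = {e₂, e₅, e₆, e₇} ∩ {e₁, e₃, e₄, e₅, e₇, e₈, e₉} = {e₅, e₇}
… ∩ ⟦German⟧ = {e₅, e₇} ∩ {e₁, e₂, e₃, e₅, e₇, e₉} = {e₅, e₇}
… ∩ ⟦dry⟧ = {e₅, e₇} ∩ {e₂, e₄, e₅} = {e₅}
So ⟦German dry horse that e₁ followed beside e₆⟧ = {e₅}.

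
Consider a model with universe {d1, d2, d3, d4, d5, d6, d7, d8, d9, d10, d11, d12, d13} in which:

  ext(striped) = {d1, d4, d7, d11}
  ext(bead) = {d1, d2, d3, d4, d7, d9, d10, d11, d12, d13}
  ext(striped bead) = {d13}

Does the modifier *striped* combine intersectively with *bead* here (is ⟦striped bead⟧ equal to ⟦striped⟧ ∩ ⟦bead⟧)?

no

⟦striped⟧ ∩ ⟦bead⟧ = {d1, d4, d7, d11} ∩ {d1, d2, d3, d4, d7, d9, d10, d11, d12, d13} = {d1, d4, d7, d11}
Observed ⟦striped bead⟧ = {d13}.
These differ, so the modifier is not intersective in this model.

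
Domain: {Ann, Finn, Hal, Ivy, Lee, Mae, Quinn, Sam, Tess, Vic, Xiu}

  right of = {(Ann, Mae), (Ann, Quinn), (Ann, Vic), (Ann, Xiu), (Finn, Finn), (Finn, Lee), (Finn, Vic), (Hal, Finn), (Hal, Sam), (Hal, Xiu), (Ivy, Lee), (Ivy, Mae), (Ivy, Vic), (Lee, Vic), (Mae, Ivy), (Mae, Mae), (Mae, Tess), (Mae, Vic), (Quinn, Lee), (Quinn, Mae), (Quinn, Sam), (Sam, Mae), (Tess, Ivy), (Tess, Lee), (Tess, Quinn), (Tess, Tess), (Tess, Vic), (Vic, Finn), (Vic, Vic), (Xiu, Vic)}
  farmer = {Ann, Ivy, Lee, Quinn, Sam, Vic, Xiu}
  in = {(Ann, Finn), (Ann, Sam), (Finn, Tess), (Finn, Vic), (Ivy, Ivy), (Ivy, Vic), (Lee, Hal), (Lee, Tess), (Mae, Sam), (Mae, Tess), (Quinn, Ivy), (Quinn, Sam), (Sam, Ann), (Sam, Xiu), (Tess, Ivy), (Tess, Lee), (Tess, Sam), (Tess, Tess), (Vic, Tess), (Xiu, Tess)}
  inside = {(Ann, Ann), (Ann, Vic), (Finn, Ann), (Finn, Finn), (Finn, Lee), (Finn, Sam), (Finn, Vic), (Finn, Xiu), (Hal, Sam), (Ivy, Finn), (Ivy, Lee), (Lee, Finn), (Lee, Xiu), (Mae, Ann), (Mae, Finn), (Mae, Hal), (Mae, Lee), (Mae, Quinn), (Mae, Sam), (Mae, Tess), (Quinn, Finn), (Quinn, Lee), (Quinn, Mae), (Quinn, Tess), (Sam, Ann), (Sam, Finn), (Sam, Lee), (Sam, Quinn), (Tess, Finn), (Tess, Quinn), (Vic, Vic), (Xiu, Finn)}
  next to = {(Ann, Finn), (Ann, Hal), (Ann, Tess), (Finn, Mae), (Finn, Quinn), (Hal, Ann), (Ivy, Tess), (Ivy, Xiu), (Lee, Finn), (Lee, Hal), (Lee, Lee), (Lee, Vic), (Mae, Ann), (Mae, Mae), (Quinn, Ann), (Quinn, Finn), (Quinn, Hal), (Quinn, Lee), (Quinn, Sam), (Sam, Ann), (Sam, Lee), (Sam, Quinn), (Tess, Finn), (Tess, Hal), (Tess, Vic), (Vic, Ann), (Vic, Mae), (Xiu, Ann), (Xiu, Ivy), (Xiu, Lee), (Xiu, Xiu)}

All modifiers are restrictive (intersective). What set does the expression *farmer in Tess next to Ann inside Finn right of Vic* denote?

⟦in Tess⟧ = {x : ⟨x, Tess⟩ ∈ ⟦in⟧} = {Finn, Lee, Mae, Tess, Vic, Xiu}
⟦next to Ann⟧ = {x : ⟨x, Ann⟩ ∈ ⟦next to⟧} = {Hal, Mae, Quinn, Sam, Vic, Xiu}
⟦inside Finn⟧ = {x : ⟨x, Finn⟩ ∈ ⟦inside⟧} = {Finn, Ivy, Lee, Mae, Quinn, Sam, Tess, Xiu}
⟦right of Vic⟧ = {x : ⟨x, Vic⟩ ∈ ⟦right of⟧} = {Ann, Finn, Ivy, Lee, Mae, Tess, Vic, Xiu}
⟦farmer⟧ = {Ann, Ivy, Lee, Quinn, Sam, Vic, Xiu}
… ∩ ⟦in Tess⟧ = {Ann, Ivy, Lee, Quinn, Sam, Vic, Xiu} ∩ {Finn, Lee, Mae, Tess, Vic, Xiu} = {Lee, Vic, Xiu}
… ∩ ⟦next to Ann⟧ = {Lee, Vic, Xiu} ∩ {Hal, Mae, Quinn, Sam, Vic, Xiu} = {Vic, Xiu}
… ∩ ⟦inside Finn⟧ = {Vic, Xiu} ∩ {Finn, Ivy, Lee, Mae, Quinn, Sam, Tess, Xiu} = {Xiu}
… ∩ ⟦right of Vic⟧ = {Xiu} ∩ {Ann, Finn, Ivy, Lee, Mae, Tess, Vic, Xiu} = {Xiu}
So ⟦farmer in Tess next to Ann inside Finn right of Vic⟧ = {Xiu}.

{Xiu}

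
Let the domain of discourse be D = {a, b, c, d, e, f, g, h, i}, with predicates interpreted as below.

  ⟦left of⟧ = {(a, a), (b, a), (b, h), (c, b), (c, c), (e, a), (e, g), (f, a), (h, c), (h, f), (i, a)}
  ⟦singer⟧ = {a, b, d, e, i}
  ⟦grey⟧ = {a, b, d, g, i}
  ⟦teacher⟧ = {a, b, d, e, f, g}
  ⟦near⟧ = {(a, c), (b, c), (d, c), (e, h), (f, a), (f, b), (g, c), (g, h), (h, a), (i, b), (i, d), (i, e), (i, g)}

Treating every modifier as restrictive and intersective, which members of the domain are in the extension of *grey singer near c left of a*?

⟦near c⟧ = {x : ⟨x, c⟩ ∈ ⟦near⟧} = {a, b, d, g}
⟦left of a⟧ = {x : ⟨x, a⟩ ∈ ⟦left of⟧} = {a, b, e, f, i}
⟦singer⟧ = {a, b, d, e, i}
… ∩ ⟦near c⟧ = {a, b, d, e, i} ∩ {a, b, d, g} = {a, b, d}
… ∩ ⟦left of a⟧ = {a, b, d} ∩ {a, b, e, f, i} = {a, b}
… ∩ ⟦grey⟧ = {a, b} ∩ {a, b, d, g, i} = {a, b}
So ⟦grey singer near c left of a⟧ = {a, b}.

{a, b}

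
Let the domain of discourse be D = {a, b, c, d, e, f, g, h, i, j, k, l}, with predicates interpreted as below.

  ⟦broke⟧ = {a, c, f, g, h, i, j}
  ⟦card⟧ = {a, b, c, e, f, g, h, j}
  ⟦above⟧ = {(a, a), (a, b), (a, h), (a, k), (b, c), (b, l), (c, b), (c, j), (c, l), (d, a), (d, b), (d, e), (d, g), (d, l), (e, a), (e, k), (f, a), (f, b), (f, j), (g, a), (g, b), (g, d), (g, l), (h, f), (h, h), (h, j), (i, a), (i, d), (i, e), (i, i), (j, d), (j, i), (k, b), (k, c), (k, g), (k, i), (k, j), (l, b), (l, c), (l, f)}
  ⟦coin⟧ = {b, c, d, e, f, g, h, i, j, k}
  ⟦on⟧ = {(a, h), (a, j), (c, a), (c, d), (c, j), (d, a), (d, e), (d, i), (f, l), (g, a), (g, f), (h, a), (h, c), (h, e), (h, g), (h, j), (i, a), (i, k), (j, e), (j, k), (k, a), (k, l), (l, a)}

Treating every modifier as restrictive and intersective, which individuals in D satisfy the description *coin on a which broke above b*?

{c, g}

⟦on a⟧ = {x : ⟨x, a⟩ ∈ ⟦on⟧} = {c, d, g, h, i, k, l}
⟦which broke⟧ = ⟦broke⟧ = {a, c, f, g, h, i, j}
⟦above b⟧ = {x : ⟨x, b⟩ ∈ ⟦above⟧} = {a, c, d, f, g, k, l}
⟦coin⟧ = {b, c, d, e, f, g, h, i, j, k}
… ∩ ⟦on a⟧ = {b, c, d, e, f, g, h, i, j, k} ∩ {c, d, g, h, i, k, l} = {c, d, g, h, i, k}
… ∩ ⟦which broke⟧ = {c, d, g, h, i, k} ∩ {a, c, f, g, h, i, j} = {c, g, h, i}
… ∩ ⟦above b⟧ = {c, g, h, i} ∩ {a, c, d, f, g, k, l} = {c, g}
So ⟦coin on a which broke above b⟧ = {c, g}.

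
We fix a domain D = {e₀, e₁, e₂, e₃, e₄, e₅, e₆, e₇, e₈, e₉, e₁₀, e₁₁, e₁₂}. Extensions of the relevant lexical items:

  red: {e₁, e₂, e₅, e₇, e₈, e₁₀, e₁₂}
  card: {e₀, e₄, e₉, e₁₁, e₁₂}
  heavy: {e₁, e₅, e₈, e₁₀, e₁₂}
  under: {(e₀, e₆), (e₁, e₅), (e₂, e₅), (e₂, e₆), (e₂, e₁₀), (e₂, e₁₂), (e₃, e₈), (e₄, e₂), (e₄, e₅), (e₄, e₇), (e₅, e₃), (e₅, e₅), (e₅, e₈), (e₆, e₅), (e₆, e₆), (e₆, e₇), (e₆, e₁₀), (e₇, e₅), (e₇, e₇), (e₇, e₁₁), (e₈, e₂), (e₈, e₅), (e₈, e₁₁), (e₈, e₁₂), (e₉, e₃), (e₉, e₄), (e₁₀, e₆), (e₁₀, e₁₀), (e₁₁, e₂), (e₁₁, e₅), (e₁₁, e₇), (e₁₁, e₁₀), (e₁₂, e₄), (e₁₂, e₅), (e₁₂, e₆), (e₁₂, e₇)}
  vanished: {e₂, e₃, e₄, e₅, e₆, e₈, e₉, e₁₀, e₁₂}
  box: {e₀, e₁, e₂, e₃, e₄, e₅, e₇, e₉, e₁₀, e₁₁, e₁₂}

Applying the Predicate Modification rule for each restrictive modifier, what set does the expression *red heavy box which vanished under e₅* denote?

{e₅, e₁₂}

⟦which vanished⟧ = ⟦vanished⟧ = {e₂, e₃, e₄, e₅, e₆, e₈, e₉, e₁₀, e₁₂}
⟦under e₅⟧ = {x : ⟨x, e₅⟩ ∈ ⟦under⟧} = {e₁, e₂, e₄, e₅, e₆, e₇, e₈, e₁₁, e₁₂}
⟦box⟧ = {e₀, e₁, e₂, e₃, e₄, e₅, e₇, e₉, e₁₀, e₁₁, e₁₂}
… ∩ ⟦which vanished⟧ = {e₀, e₁, e₂, e₃, e₄, e₅, e₇, e₉, e₁₀, e₁₁, e₁₂} ∩ {e₂, e₃, e₄, e₅, e₆, e₈, e₉, e₁₀, e₁₂} = {e₂, e₃, e₄, e₅, e₉, e₁₀, e₁₂}
… ∩ ⟦under e₅⟧ = {e₂, e₃, e₄, e₅, e₉, e₁₀, e₁₂} ∩ {e₁, e₂, e₄, e₅, e₆, e₇, e₈, e₁₁, e₁₂} = {e₂, e₄, e₅, e₁₂}
… ∩ ⟦red⟧ = {e₂, e₄, e₅, e₁₂} ∩ {e₁, e₂, e₅, e₇, e₈, e₁₀, e₁₂} = {e₂, e₅, e₁₂}
… ∩ ⟦heavy⟧ = {e₂, e₅, e₁₂} ∩ {e₁, e₅, e₈, e₁₀, e₁₂} = {e₅, e₁₂}
So ⟦red heavy box which vanished under e₅⟧ = {e₅, e₁₂}.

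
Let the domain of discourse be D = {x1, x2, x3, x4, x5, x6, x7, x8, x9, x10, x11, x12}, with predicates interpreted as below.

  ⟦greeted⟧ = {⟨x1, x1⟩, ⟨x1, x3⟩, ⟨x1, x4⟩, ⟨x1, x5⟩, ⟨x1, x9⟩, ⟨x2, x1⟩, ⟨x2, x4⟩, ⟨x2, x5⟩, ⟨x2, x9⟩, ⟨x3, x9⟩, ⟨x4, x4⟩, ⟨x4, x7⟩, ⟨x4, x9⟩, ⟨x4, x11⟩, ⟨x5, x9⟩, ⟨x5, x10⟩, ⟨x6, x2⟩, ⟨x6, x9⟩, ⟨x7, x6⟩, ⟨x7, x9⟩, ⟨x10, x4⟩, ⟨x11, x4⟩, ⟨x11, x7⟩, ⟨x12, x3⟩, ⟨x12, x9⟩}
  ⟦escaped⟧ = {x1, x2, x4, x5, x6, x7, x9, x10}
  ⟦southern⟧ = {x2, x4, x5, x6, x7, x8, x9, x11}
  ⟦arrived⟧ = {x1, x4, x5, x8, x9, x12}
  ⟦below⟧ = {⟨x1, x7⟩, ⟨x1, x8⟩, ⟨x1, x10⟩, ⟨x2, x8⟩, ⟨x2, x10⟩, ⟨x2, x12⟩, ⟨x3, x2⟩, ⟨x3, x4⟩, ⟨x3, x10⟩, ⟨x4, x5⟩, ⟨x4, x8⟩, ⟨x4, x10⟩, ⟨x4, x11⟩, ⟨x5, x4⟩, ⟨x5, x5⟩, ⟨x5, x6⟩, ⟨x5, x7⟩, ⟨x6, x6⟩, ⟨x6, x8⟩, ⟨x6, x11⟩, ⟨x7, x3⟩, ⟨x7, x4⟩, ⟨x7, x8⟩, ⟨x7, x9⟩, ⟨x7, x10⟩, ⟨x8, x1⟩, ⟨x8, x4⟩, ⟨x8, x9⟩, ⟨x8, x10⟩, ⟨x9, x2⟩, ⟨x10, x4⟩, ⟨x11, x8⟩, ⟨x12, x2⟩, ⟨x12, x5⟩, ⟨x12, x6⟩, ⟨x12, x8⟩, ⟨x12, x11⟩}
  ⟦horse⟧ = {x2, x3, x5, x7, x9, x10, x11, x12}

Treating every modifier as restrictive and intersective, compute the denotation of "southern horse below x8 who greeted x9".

⟦below x8⟧ = {x : ⟨x, x8⟩ ∈ ⟦below⟧} = {x1, x2, x4, x6, x7, x11, x12}
⟦who greeted x9⟧ = {x : ⟨x, x9⟩ ∈ ⟦greeted⟧} = {x1, x2, x3, x4, x5, x6, x7, x12}
⟦horse⟧ = {x2, x3, x5, x7, x9, x10, x11, x12}
… ∩ ⟦below x8⟧ = {x2, x3, x5, x7, x9, x10, x11, x12} ∩ {x1, x2, x4, x6, x7, x11, x12} = {x2, x7, x11, x12}
… ∩ ⟦who greeted x9⟧ = {x2, x7, x11, x12} ∩ {x1, x2, x3, x4, x5, x6, x7, x12} = {x2, x7, x12}
… ∩ ⟦southern⟧ = {x2, x7, x12} ∩ {x2, x4, x5, x6, x7, x8, x9, x11} = {x2, x7}
So ⟦southern horse below x8 who greeted x9⟧ = {x2, x7}.

{x2, x7}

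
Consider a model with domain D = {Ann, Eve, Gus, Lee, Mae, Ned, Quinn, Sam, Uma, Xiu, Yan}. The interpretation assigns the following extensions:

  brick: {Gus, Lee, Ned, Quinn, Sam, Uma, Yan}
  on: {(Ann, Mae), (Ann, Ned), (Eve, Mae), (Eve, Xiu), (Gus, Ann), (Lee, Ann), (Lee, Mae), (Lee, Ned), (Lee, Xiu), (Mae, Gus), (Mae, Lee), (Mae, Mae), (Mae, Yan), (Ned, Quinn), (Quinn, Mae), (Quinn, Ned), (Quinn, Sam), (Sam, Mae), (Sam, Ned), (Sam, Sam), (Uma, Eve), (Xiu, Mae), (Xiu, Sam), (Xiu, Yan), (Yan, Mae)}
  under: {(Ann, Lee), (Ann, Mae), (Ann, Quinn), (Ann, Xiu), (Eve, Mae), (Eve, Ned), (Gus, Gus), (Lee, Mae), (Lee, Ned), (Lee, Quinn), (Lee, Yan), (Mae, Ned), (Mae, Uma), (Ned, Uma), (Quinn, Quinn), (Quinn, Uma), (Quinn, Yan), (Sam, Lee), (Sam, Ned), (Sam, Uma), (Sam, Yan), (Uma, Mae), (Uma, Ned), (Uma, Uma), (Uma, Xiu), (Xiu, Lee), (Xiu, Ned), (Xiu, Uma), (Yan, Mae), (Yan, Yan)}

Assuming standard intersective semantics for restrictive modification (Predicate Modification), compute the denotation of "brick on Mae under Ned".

⟦on Mae⟧ = {x : ⟨x, Mae⟩ ∈ ⟦on⟧} = {Ann, Eve, Lee, Mae, Quinn, Sam, Xiu, Yan}
⟦under Ned⟧ = {x : ⟨x, Ned⟩ ∈ ⟦under⟧} = {Eve, Lee, Mae, Sam, Uma, Xiu}
⟦brick⟧ = {Gus, Lee, Ned, Quinn, Sam, Uma, Yan}
… ∩ ⟦on Mae⟧ = {Gus, Lee, Ned, Quinn, Sam, Uma, Yan} ∩ {Ann, Eve, Lee, Mae, Quinn, Sam, Xiu, Yan} = {Lee, Quinn, Sam, Yan}
… ∩ ⟦under Ned⟧ = {Lee, Quinn, Sam, Yan} ∩ {Eve, Lee, Mae, Sam, Uma, Xiu} = {Lee, Sam}
So ⟦brick on Mae under Ned⟧ = {Lee, Sam}.

{Lee, Sam}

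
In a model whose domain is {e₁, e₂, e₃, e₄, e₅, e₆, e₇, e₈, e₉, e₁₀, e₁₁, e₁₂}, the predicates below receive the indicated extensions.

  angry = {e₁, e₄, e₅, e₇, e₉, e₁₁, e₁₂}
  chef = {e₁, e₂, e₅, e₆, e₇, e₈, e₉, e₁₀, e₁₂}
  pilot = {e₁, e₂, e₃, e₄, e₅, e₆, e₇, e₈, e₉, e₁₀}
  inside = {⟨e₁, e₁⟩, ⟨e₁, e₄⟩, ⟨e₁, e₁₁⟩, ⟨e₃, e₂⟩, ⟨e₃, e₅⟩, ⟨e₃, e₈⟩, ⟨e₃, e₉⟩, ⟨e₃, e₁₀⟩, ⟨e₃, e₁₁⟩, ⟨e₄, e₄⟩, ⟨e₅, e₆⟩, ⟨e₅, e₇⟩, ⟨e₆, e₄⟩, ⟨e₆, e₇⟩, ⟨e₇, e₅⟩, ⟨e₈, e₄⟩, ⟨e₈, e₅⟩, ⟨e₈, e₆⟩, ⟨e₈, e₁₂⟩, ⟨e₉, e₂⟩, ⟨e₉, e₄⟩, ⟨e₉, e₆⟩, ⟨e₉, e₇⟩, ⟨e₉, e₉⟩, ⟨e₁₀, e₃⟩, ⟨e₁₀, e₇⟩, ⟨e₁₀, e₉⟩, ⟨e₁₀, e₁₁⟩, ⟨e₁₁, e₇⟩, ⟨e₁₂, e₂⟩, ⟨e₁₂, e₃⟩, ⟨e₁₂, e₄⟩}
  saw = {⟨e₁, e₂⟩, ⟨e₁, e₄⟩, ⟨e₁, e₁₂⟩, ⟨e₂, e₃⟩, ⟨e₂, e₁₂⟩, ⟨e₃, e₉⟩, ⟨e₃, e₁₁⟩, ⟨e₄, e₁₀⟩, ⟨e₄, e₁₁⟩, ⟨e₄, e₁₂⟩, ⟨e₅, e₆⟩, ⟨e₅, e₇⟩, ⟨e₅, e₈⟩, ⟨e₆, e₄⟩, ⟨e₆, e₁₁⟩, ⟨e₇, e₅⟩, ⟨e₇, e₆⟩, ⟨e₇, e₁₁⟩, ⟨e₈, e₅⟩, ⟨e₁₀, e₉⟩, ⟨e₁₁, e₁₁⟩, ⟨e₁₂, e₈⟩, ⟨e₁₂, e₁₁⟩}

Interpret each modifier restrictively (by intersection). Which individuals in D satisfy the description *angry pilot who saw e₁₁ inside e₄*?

{e₄}

⟦who saw e₁₁⟧ = {x : ⟨x, e₁₁⟩ ∈ ⟦saw⟧} = {e₃, e₄, e₆, e₇, e₁₁, e₁₂}
⟦inside e₄⟧ = {x : ⟨x, e₄⟩ ∈ ⟦inside⟧} = {e₁, e₄, e₆, e₈, e₉, e₁₂}
⟦pilot⟧ = {e₁, e₂, e₃, e₄, e₅, e₆, e₇, e₈, e₉, e₁₀}
… ∩ ⟦who saw e₁₁⟧ = {e₁, e₂, e₃, e₄, e₅, e₆, e₇, e₈, e₉, e₁₀} ∩ {e₃, e₄, e₆, e₇, e₁₁, e₁₂} = {e₃, e₄, e₆, e₇}
… ∩ ⟦inside e₄⟧ = {e₃, e₄, e₆, e₇} ∩ {e₁, e₄, e₆, e₈, e₉, e₁₂} = {e₄, e₆}
… ∩ ⟦angry⟧ = {e₄, e₆} ∩ {e₁, e₄, e₅, e₇, e₉, e₁₁, e₁₂} = {e₄}
So ⟦angry pilot who saw e₁₁ inside e₄⟧ = {e₄}.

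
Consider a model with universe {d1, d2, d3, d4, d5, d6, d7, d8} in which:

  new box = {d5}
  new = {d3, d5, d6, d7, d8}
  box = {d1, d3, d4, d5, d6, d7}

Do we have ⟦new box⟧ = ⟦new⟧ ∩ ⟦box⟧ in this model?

⟦new⟧ ∩ ⟦box⟧ = {d3, d5, d6, d7, d8} ∩ {d1, d3, d4, d5, d6, d7} = {d3, d5, d6, d7}
Observed ⟦new box⟧ = {d5}.
These differ, so the modifier is not intersective in this model.

no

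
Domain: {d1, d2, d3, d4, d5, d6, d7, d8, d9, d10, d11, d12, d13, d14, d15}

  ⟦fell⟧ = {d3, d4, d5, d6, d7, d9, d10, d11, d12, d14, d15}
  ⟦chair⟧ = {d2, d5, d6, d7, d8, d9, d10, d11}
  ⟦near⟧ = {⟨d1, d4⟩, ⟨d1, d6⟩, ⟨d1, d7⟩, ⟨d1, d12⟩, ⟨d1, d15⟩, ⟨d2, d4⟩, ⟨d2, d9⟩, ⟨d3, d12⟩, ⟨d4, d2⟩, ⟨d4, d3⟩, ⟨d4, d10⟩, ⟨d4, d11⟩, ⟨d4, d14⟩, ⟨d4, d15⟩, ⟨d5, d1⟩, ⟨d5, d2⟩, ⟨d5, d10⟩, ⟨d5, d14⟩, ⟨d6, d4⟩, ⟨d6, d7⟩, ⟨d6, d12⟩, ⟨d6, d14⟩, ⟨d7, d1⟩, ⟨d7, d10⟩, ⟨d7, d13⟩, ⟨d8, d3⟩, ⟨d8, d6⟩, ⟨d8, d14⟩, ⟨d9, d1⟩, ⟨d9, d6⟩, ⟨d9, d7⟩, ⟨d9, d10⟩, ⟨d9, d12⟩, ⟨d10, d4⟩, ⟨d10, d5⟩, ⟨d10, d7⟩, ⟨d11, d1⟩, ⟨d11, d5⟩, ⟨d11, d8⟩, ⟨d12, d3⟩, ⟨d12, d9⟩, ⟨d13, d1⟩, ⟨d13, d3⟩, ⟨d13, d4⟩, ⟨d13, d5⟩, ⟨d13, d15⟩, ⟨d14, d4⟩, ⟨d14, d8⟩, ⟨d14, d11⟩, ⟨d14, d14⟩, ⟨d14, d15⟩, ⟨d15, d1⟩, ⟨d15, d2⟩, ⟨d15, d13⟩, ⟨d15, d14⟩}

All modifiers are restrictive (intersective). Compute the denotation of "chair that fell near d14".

{d5, d6}

⟦that fell⟧ = ⟦fell⟧ = {d3, d4, d5, d6, d7, d9, d10, d11, d12, d14, d15}
⟦near d14⟧ = {x : ⟨x, d14⟩ ∈ ⟦near⟧} = {d4, d5, d6, d8, d14, d15}
⟦chair⟧ = {d2, d5, d6, d7, d8, d9, d10, d11}
… ∩ ⟦that fell⟧ = {d2, d5, d6, d7, d8, d9, d10, d11} ∩ {d3, d4, d5, d6, d7, d9, d10, d11, d12, d14, d15} = {d5, d6, d7, d9, d10, d11}
… ∩ ⟦near d14⟧ = {d5, d6, d7, d9, d10, d11} ∩ {d4, d5, d6, d8, d14, d15} = {d5, d6}
So ⟦chair that fell near d14⟧ = {d5, d6}.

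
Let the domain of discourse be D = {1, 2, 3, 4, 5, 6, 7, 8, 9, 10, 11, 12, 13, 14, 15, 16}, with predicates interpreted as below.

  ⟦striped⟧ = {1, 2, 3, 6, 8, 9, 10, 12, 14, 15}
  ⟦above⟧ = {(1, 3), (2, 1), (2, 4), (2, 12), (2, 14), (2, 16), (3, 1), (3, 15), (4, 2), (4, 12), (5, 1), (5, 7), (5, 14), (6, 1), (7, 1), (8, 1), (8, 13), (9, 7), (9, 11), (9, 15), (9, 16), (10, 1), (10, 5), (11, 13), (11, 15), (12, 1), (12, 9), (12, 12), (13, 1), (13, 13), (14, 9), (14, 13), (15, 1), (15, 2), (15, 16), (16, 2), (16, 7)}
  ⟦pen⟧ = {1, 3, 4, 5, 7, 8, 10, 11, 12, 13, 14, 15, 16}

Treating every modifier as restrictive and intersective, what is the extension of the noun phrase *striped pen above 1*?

{3, 8, 10, 12, 15}

⟦above 1⟧ = {x : ⟨x, 1⟩ ∈ ⟦above⟧} = {2, 3, 5, 6, 7, 8, 10, 12, 13, 15}
⟦pen⟧ = {1, 3, 4, 5, 7, 8, 10, 11, 12, 13, 14, 15, 16}
… ∩ ⟦above 1⟧ = {1, 3, 4, 5, 7, 8, 10, 11, 12, 13, 14, 15, 16} ∩ {2, 3, 5, 6, 7, 8, 10, 12, 13, 15} = {3, 5, 7, 8, 10, 12, 13, 15}
… ∩ ⟦striped⟧ = {3, 5, 7, 8, 10, 12, 13, 15} ∩ {1, 2, 3, 6, 8, 9, 10, 12, 14, 15} = {3, 8, 10, 12, 15}
So ⟦striped pen above 1⟧ = {3, 8, 10, 12, 15}.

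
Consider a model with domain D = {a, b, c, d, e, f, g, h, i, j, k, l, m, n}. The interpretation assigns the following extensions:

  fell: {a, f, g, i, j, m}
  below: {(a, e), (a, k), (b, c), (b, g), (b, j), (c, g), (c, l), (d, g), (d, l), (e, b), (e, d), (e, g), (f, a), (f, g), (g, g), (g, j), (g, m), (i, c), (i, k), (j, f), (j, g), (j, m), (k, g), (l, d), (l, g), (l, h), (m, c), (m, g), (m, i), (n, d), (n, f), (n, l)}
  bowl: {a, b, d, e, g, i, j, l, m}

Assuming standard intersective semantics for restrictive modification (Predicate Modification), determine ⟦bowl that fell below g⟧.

{g, j, m}

⟦that fell⟧ = ⟦fell⟧ = {a, f, g, i, j, m}
⟦below g⟧ = {x : ⟨x, g⟩ ∈ ⟦below⟧} = {b, c, d, e, f, g, j, k, l, m}
⟦bowl⟧ = {a, b, d, e, g, i, j, l, m}
… ∩ ⟦that fell⟧ = {a, b, d, e, g, i, j, l, m} ∩ {a, f, g, i, j, m} = {a, g, i, j, m}
… ∩ ⟦below g⟧ = {a, g, i, j, m} ∩ {b, c, d, e, f, g, j, k, l, m} = {g, j, m}
So ⟦bowl that fell below g⟧ = {g, j, m}.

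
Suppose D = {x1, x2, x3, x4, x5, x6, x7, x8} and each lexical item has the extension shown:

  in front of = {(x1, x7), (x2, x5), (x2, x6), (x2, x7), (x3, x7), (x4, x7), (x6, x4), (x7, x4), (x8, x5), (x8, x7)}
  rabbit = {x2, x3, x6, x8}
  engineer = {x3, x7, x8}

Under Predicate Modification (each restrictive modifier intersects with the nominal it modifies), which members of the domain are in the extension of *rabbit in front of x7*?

{x2, x3, x8}

⟦in front of x7⟧ = {x : ⟨x, x7⟩ ∈ ⟦in front of⟧} = {x1, x2, x3, x4, x8}
⟦rabbit⟧ = {x2, x3, x6, x8}
… ∩ ⟦in front of x7⟧ = {x2, x3, x6, x8} ∩ {x1, x2, x3, x4, x8} = {x2, x3, x8}
So ⟦rabbit in front of x7⟧ = {x2, x3, x8}.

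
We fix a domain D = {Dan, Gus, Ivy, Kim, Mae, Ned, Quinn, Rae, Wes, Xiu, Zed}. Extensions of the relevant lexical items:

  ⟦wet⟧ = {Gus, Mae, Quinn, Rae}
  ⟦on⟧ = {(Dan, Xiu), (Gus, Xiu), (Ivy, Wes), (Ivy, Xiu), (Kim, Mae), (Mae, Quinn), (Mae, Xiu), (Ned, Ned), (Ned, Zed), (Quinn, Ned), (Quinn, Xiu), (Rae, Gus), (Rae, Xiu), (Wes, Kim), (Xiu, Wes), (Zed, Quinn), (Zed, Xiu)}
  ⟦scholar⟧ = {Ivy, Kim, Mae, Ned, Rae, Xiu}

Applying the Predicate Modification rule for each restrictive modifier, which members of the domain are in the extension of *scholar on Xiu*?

⟦on Xiu⟧ = {x : ⟨x, Xiu⟩ ∈ ⟦on⟧} = {Dan, Gus, Ivy, Mae, Quinn, Rae, Zed}
⟦scholar⟧ = {Ivy, Kim, Mae, Ned, Rae, Xiu}
… ∩ ⟦on Xiu⟧ = {Ivy, Kim, Mae, Ned, Rae, Xiu} ∩ {Dan, Gus, Ivy, Mae, Quinn, Rae, Zed} = {Ivy, Mae, Rae}
So ⟦scholar on Xiu⟧ = {Ivy, Mae, Rae}.

{Ivy, Mae, Rae}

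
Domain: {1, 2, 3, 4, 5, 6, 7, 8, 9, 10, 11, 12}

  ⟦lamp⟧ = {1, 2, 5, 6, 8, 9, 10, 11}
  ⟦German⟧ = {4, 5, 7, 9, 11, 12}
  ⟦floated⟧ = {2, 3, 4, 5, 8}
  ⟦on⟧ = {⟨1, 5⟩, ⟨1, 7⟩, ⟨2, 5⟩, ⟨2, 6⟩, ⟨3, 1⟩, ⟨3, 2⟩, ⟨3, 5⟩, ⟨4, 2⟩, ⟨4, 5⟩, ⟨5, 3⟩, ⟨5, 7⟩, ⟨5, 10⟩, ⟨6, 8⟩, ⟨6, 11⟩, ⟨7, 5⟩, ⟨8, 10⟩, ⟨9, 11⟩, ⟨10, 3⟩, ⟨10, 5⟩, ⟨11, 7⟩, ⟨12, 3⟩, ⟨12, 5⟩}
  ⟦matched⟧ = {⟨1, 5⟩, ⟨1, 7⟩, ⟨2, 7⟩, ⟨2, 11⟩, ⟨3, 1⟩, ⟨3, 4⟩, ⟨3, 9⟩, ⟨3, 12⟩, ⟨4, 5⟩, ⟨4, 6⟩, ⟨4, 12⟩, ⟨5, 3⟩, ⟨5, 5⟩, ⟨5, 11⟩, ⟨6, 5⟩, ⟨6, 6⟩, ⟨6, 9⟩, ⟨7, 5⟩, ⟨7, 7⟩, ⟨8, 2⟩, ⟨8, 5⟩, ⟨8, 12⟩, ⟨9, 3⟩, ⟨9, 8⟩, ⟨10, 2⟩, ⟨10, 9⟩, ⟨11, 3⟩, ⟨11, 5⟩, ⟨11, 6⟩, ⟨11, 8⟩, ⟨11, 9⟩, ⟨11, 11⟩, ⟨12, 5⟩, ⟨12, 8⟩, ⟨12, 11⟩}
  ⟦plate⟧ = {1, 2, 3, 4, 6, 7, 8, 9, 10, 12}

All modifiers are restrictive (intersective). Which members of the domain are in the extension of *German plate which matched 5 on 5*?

{4, 7, 12}

⟦which matched 5⟧ = {x : ⟨x, 5⟩ ∈ ⟦matched⟧} = {1, 4, 5, 6, 7, 8, 11, 12}
⟦on 5⟧ = {x : ⟨x, 5⟩ ∈ ⟦on⟧} = {1, 2, 3, 4, 7, 10, 12}
⟦plate⟧ = {1, 2, 3, 4, 6, 7, 8, 9, 10, 12}
… ∩ ⟦which matched 5⟧ = {1, 2, 3, 4, 6, 7, 8, 9, 10, 12} ∩ {1, 4, 5, 6, 7, 8, 11, 12} = {1, 4, 6, 7, 8, 12}
… ∩ ⟦on 5⟧ = {1, 4, 6, 7, 8, 12} ∩ {1, 2, 3, 4, 7, 10, 12} = {1, 4, 7, 12}
… ∩ ⟦German⟧ = {1, 4, 7, 12} ∩ {4, 5, 7, 9, 11, 12} = {4, 7, 12}
So ⟦German plate which matched 5 on 5⟧ = {4, 7, 12}.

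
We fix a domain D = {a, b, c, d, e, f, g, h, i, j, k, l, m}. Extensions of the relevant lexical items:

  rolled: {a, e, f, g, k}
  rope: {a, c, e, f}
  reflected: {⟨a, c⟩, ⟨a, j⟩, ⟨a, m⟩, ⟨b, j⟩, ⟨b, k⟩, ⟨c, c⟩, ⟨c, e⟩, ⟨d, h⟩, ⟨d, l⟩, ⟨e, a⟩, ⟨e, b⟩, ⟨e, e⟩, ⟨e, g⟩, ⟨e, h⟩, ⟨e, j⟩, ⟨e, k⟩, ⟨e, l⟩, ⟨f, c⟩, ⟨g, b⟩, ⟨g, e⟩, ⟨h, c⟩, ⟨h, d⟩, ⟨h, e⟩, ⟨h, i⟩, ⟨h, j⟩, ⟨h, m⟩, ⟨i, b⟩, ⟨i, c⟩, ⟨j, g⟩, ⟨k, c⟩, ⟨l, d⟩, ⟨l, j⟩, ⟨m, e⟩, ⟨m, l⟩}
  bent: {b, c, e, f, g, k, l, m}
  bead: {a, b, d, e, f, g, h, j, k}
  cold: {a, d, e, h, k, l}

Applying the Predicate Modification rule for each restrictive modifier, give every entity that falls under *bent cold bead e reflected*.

⟦e reflected⟧ = {x : ⟨e, x⟩ ∈ ⟦reflected⟧} = {a, b, e, g, h, j, k, l}
⟦bead⟧ = {a, b, d, e, f, g, h, j, k}
… ∩ ⟦e reflected⟧ = {a, b, d, e, f, g, h, j, k} ∩ {a, b, e, g, h, j, k, l} = {a, b, e, g, h, j, k}
… ∩ ⟦bent⟧ = {a, b, e, g, h, j, k} ∩ {b, c, e, f, g, k, l, m} = {b, e, g, k}
… ∩ ⟦cold⟧ = {b, e, g, k} ∩ {a, d, e, h, k, l} = {e, k}
So ⟦bent cold bead e reflected⟧ = {e, k}.

{e, k}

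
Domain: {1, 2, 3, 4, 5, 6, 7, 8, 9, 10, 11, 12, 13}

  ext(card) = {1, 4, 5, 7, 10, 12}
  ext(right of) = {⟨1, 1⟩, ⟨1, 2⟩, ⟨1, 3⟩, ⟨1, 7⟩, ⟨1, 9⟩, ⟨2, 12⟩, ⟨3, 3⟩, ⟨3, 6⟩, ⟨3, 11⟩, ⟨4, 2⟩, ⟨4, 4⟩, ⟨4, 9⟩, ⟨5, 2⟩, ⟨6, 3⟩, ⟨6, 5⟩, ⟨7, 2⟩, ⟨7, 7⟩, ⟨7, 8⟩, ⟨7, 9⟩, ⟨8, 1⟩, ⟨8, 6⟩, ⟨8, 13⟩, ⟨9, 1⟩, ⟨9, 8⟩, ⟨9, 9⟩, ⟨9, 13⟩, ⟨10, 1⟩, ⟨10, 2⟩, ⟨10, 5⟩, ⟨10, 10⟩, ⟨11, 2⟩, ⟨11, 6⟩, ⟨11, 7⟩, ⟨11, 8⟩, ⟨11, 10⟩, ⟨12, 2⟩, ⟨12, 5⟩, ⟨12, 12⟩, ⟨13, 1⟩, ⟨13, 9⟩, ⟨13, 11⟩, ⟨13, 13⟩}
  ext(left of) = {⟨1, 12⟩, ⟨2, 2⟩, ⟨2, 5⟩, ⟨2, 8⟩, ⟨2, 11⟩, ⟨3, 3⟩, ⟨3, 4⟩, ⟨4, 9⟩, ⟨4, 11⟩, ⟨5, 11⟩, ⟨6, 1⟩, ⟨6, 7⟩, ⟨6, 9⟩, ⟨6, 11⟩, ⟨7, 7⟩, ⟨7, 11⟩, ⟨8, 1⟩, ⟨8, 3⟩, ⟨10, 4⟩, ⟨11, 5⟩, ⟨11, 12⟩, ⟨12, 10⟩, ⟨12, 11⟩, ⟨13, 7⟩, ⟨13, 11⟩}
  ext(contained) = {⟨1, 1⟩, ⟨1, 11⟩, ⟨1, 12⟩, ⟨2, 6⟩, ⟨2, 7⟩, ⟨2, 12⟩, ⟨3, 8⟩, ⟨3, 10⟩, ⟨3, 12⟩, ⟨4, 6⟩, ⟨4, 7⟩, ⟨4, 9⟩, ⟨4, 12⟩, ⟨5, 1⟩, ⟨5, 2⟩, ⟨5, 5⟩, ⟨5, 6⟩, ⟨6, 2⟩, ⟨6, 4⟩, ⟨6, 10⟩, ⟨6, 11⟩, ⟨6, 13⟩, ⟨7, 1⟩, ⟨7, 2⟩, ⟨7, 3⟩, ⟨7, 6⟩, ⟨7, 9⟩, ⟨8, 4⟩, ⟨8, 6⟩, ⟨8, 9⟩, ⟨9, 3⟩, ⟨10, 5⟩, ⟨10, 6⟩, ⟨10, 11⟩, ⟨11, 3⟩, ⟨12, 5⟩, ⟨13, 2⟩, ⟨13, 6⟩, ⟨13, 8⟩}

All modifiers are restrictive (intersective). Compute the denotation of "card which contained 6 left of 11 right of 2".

⟦which contained 6⟧ = {x : ⟨x, 6⟩ ∈ ⟦contained⟧} = {2, 4, 5, 7, 8, 10, 13}
⟦left of 11⟧ = {x : ⟨x, 11⟩ ∈ ⟦left of⟧} = {2, 4, 5, 6, 7, 12, 13}
⟦right of 2⟧ = {x : ⟨x, 2⟩ ∈ ⟦right of⟧} = {1, 4, 5, 7, 10, 11, 12}
⟦card⟧ = {1, 4, 5, 7, 10, 12}
… ∩ ⟦which contained 6⟧ = {1, 4, 5, 7, 10, 12} ∩ {2, 4, 5, 7, 8, 10, 13} = {4, 5, 7, 10}
… ∩ ⟦left of 11⟧ = {4, 5, 7, 10} ∩ {2, 4, 5, 6, 7, 12, 13} = {4, 5, 7}
… ∩ ⟦right of 2⟧ = {4, 5, 7} ∩ {1, 4, 5, 7, 10, 11, 12} = {4, 5, 7}
So ⟦card which contained 6 left of 11 right of 2⟧ = {4, 5, 7}.

{4, 5, 7}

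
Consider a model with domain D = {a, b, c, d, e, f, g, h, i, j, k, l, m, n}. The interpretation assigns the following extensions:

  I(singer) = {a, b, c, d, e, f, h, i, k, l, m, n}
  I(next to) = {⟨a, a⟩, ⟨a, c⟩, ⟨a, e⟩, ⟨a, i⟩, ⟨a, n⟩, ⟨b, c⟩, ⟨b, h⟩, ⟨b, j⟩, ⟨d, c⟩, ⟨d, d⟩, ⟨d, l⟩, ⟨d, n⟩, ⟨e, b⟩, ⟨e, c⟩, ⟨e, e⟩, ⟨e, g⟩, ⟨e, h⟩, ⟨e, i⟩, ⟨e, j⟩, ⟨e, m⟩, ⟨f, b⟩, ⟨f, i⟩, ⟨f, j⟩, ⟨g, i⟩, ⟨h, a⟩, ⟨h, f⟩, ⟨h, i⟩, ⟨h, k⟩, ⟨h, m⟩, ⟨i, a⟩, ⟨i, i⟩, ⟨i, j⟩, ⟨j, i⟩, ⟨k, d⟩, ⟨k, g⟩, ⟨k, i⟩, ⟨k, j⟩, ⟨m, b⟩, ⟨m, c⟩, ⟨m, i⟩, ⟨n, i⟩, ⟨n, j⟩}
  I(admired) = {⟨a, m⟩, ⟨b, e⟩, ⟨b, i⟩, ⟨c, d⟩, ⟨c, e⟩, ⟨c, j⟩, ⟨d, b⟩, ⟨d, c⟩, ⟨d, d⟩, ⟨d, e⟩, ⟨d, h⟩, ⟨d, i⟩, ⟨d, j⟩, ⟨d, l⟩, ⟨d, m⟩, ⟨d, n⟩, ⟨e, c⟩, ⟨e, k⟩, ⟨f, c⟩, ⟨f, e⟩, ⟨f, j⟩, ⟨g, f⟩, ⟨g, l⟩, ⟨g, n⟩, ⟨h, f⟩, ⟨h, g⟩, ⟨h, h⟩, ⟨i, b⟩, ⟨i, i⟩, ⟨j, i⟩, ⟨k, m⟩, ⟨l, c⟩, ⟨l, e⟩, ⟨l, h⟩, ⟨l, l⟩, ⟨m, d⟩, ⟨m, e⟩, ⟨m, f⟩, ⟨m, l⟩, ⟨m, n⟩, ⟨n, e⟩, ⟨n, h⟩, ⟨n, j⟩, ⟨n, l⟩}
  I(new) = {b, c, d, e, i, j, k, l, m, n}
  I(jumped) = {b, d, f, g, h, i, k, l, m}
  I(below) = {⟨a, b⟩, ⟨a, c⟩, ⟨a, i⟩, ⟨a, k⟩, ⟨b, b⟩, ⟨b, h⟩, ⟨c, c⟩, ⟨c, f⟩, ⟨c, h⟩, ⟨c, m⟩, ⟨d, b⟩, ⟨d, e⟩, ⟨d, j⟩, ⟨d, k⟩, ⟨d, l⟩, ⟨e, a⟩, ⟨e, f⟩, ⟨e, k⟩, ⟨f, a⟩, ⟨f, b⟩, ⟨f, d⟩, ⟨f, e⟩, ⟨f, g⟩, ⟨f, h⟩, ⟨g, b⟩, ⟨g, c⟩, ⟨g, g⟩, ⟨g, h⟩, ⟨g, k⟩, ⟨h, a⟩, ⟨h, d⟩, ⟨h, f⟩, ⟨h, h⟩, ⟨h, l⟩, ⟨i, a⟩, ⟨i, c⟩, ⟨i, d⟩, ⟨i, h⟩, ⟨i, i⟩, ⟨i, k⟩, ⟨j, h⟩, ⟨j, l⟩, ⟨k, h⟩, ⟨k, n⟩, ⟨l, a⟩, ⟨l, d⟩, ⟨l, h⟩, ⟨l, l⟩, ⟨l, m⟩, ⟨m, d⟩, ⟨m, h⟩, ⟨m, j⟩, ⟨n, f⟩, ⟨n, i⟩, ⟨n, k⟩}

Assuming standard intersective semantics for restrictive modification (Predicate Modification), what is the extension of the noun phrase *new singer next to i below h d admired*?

⟦next to i⟧ = {x : ⟨x, i⟩ ∈ ⟦next to⟧} = {a, e, f, g, h, i, j, k, m, n}
⟦below h⟧ = {x : ⟨x, h⟩ ∈ ⟦below⟧} = {b, c, f, g, h, i, j, k, l, m}
⟦d admired⟧ = {x : ⟨d, x⟩ ∈ ⟦admired⟧} = {b, c, d, e, h, i, j, l, m, n}
⟦singer⟧ = {a, b, c, d, e, f, h, i, k, l, m, n}
… ∩ ⟦next to i⟧ = {a, b, c, d, e, f, h, i, k, l, m, n} ∩ {a, e, f, g, h, i, j, k, m, n} = {a, e, f, h, i, k, m, n}
… ∩ ⟦below h⟧ = {a, e, f, h, i, k, m, n} ∩ {b, c, f, g, h, i, j, k, l, m} = {f, h, i, k, m}
… ∩ ⟦d admired⟧ = {f, h, i, k, m} ∩ {b, c, d, e, h, i, j, l, m, n} = {h, i, m}
… ∩ ⟦new⟧ = {h, i, m} ∩ {b, c, d, e, i, j, k, l, m, n} = {i, m}
So ⟦new singer next to i below h d admired⟧ = {i, m}.

{i, m}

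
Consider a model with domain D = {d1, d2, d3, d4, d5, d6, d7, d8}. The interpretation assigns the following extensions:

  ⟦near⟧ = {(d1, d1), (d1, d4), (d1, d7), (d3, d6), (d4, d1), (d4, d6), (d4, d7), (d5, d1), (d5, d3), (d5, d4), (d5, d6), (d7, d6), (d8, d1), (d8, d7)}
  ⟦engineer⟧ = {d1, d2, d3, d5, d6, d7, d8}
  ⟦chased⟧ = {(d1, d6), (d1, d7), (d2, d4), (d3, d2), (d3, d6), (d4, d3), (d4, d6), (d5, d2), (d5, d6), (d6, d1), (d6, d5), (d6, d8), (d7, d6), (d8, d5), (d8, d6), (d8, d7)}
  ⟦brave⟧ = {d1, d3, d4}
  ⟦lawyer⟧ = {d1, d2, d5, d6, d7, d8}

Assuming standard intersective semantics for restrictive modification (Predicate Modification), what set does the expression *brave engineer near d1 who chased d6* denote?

{d1}

⟦near d1⟧ = {x : ⟨x, d1⟩ ∈ ⟦near⟧} = {d1, d4, d5, d8}
⟦who chased d6⟧ = {x : ⟨x, d6⟩ ∈ ⟦chased⟧} = {d1, d3, d4, d5, d7, d8}
⟦engineer⟧ = {d1, d2, d3, d5, d6, d7, d8}
… ∩ ⟦near d1⟧ = {d1, d2, d3, d5, d6, d7, d8} ∩ {d1, d4, d5, d8} = {d1, d5, d8}
… ∩ ⟦who chased d6⟧ = {d1, d5, d8} ∩ {d1, d3, d4, d5, d7, d8} = {d1, d5, d8}
… ∩ ⟦brave⟧ = {d1, d5, d8} ∩ {d1, d3, d4} = {d1}
So ⟦brave engineer near d1 who chased d6⟧ = {d1}.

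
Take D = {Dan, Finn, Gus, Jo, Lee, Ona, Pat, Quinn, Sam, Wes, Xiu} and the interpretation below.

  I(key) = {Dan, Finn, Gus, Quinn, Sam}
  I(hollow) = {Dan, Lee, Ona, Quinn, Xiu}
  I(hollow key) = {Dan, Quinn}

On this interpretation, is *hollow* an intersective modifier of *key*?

yes

⟦hollow⟧ ∩ ⟦key⟧ = {Dan, Lee, Ona, Quinn, Xiu} ∩ {Dan, Finn, Gus, Quinn, Sam} = {Dan, Quinn}
Observed ⟦hollow key⟧ = {Dan, Quinn}.
These coincide, so the modifier is intersective here.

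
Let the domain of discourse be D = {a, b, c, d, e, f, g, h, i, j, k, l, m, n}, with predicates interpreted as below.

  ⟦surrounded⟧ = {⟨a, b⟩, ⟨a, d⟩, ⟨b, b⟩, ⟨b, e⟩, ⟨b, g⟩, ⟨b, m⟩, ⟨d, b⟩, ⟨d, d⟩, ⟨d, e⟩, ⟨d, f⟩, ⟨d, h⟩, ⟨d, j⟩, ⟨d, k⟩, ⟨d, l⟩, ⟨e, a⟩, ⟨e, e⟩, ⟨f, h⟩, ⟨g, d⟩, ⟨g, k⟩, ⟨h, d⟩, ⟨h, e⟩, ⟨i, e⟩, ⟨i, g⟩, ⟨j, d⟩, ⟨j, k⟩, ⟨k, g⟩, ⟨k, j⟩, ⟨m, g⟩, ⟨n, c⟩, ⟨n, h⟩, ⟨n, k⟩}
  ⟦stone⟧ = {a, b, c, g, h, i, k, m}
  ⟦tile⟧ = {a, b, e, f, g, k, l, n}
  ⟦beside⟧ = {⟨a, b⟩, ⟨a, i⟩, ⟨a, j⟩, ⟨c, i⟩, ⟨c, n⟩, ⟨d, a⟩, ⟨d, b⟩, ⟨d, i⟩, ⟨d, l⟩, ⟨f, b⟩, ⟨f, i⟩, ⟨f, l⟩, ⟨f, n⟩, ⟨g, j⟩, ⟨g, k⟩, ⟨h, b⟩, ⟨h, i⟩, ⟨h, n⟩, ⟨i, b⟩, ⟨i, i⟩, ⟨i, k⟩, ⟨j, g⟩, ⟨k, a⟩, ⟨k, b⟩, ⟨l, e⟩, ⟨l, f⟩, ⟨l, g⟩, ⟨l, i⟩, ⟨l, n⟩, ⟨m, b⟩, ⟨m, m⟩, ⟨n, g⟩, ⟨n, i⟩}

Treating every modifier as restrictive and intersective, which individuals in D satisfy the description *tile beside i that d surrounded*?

{f, l}

⟦beside i⟧ = {x : ⟨x, i⟩ ∈ ⟦beside⟧} = {a, c, d, f, h, i, l, n}
⟦that d surrounded⟧ = {x : ⟨d, x⟩ ∈ ⟦surrounded⟧} = {b, d, e, f, h, j, k, l}
⟦tile⟧ = {a, b, e, f, g, k, l, n}
… ∩ ⟦beside i⟧ = {a, b, e, f, g, k, l, n} ∩ {a, c, d, f, h, i, l, n} = {a, f, l, n}
… ∩ ⟦that d surrounded⟧ = {a, f, l, n} ∩ {b, d, e, f, h, j, k, l} = {f, l}
So ⟦tile beside i that d surrounded⟧ = {f, l}.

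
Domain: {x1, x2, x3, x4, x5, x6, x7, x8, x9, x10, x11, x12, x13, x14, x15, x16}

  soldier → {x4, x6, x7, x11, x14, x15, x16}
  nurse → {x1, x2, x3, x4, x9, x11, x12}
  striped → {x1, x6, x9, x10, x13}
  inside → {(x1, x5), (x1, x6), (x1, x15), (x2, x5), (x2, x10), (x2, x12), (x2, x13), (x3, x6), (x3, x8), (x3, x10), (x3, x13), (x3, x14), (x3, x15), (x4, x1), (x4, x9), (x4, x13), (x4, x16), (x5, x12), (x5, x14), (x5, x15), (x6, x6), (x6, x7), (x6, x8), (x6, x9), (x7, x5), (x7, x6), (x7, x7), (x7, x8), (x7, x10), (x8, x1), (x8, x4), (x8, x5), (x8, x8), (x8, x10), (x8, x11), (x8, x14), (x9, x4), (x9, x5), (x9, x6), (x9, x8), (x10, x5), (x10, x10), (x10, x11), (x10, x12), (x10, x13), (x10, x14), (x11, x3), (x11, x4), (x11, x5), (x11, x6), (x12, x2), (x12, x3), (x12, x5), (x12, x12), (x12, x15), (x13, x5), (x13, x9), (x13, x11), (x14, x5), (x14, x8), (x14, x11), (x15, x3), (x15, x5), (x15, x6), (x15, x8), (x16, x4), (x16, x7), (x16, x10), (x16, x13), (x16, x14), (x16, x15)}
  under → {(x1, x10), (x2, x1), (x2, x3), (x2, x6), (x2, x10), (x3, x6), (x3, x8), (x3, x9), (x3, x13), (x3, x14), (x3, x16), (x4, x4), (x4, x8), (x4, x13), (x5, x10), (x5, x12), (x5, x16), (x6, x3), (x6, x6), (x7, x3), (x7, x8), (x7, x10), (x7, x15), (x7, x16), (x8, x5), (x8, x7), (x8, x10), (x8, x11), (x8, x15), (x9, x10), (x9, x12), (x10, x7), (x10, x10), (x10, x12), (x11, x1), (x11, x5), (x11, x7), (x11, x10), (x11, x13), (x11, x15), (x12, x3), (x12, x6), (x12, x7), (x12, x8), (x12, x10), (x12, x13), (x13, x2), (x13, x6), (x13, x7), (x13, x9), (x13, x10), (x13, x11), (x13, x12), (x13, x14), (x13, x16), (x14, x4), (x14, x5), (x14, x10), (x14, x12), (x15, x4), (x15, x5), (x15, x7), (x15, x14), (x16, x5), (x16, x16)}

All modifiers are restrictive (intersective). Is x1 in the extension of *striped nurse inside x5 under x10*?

⟦inside x5⟧ = {x : ⟨x, x5⟩ ∈ ⟦inside⟧} = {x1, x2, x7, x8, x9, x10, x11, x12, x13, x14, x15}
⟦under x10⟧ = {x : ⟨x, x10⟩ ∈ ⟦under⟧} = {x1, x2, x5, x7, x8, x9, x10, x11, x12, x13, x14}
⟦nurse⟧ = {x1, x2, x3, x4, x9, x11, x12}
… ∩ ⟦inside x5⟧ = {x1, x2, x3, x4, x9, x11, x12} ∩ {x1, x2, x7, x8, x9, x10, x11, x12, x13, x14, x15} = {x1, x2, x9, x11, x12}
… ∩ ⟦under x10⟧ = {x1, x2, x9, x11, x12} ∩ {x1, x2, x5, x7, x8, x9, x10, x11, x12, x13, x14} = {x1, x2, x9, x11, x12}
… ∩ ⟦striped⟧ = {x1, x2, x9, x11, x12} ∩ {x1, x6, x9, x10, x13} = {x1, x9}
⟦striped nurse inside x5 under x10⟧ = {x1, x9}; x1 ∈ this set.

yes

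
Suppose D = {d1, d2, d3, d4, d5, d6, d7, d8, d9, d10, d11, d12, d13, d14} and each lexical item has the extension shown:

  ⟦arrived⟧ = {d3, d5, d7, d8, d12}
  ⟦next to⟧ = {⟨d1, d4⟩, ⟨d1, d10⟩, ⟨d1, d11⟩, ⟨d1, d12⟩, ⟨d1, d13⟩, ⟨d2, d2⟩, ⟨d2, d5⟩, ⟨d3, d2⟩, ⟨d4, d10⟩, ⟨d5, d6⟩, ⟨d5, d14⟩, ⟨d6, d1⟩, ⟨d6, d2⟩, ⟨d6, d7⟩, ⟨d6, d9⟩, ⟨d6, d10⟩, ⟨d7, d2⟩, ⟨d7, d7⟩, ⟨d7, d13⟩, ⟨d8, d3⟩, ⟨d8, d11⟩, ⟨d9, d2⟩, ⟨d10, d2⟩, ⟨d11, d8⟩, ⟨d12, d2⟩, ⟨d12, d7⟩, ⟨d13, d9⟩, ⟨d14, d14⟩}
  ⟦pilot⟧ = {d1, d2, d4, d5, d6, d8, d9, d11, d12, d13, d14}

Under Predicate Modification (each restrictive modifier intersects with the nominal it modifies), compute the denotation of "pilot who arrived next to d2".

{d12}

⟦who arrived⟧ = ⟦arrived⟧ = {d3, d5, d7, d8, d12}
⟦next to d2⟧ = {x : ⟨x, d2⟩ ∈ ⟦next to⟧} = {d2, d3, d6, d7, d9, d10, d12}
⟦pilot⟧ = {d1, d2, d4, d5, d6, d8, d9, d11, d12, d13, d14}
… ∩ ⟦who arrived⟧ = {d1, d2, d4, d5, d6, d8, d9, d11, d12, d13, d14} ∩ {d3, d5, d7, d8, d12} = {d5, d8, d12}
… ∩ ⟦next to d2⟧ = {d5, d8, d12} ∩ {d2, d3, d6, d7, d9, d10, d12} = {d12}
So ⟦pilot who arrived next to d2⟧ = {d12}.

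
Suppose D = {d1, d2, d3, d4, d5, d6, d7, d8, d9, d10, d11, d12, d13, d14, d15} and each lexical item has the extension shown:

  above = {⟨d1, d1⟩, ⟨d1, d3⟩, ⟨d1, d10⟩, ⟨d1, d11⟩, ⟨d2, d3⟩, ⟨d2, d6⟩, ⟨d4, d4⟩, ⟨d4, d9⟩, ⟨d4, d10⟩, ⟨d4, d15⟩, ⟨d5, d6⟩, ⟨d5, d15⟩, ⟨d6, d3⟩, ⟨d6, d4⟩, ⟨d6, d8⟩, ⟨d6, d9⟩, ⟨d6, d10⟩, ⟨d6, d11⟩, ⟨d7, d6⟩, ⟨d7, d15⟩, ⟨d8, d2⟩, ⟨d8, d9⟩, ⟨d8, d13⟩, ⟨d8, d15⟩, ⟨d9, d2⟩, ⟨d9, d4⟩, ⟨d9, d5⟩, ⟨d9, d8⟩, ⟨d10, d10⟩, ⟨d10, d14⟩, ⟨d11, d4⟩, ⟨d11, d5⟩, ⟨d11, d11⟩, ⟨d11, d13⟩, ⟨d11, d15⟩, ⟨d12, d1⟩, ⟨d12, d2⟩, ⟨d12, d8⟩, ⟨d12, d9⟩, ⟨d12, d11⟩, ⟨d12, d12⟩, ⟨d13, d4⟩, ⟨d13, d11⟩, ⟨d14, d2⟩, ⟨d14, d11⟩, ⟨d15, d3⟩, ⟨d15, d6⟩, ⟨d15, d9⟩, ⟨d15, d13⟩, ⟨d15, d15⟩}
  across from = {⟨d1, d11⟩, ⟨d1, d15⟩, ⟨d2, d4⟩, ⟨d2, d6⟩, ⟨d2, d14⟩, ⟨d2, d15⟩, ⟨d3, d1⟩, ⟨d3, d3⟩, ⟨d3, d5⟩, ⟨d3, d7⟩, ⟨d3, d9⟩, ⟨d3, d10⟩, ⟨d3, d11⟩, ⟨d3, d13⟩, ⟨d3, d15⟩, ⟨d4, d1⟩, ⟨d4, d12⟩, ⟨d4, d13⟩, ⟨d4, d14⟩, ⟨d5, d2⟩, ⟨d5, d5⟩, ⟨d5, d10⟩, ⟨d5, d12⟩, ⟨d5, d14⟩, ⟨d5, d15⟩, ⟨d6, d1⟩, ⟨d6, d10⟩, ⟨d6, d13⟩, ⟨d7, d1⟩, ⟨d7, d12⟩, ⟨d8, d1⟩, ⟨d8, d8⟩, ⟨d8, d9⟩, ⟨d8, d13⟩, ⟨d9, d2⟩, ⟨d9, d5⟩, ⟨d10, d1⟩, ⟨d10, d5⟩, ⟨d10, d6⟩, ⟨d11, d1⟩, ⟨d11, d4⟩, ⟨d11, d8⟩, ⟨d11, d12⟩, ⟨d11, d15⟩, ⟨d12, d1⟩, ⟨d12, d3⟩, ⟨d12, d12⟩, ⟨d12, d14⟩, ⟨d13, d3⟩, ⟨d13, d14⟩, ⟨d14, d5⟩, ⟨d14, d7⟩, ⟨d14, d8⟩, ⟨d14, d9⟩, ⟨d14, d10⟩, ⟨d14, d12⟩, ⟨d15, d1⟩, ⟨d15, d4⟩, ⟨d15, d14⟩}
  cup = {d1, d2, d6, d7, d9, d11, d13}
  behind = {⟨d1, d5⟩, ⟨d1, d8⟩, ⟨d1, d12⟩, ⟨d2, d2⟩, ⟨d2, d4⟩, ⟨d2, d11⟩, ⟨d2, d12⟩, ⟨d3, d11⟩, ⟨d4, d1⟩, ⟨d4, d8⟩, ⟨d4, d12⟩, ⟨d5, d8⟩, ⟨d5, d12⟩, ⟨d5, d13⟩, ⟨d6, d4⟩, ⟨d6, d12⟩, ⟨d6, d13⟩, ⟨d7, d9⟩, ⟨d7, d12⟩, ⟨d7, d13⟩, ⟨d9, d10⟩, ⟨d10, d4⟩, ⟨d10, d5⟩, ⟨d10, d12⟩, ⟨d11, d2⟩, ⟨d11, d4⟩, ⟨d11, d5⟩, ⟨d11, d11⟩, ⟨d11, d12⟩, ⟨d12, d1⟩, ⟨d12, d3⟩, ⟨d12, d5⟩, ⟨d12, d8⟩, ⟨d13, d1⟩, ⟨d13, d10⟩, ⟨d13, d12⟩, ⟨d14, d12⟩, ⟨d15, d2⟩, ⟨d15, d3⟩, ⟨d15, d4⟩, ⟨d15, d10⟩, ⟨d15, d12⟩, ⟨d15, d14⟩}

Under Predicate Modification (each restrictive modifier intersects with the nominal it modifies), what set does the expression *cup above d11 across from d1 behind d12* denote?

⟦above d11⟧ = {x : ⟨x, d11⟩ ∈ ⟦above⟧} = {d1, d6, d11, d12, d13, d14}
⟦across from d1⟧ = {x : ⟨x, d1⟩ ∈ ⟦across from⟧} = {d3, d4, d6, d7, d8, d10, d11, d12, d15}
⟦behind d12⟧ = {x : ⟨x, d12⟩ ∈ ⟦behind⟧} = {d1, d2, d4, d5, d6, d7, d10, d11, d13, d14, d15}
⟦cup⟧ = {d1, d2, d6, d7, d9, d11, d13}
… ∩ ⟦above d11⟧ = {d1, d2, d6, d7, d9, d11, d13} ∩ {d1, d6, d11, d12, d13, d14} = {d1, d6, d11, d13}
… ∩ ⟦across from d1⟧ = {d1, d6, d11, d13} ∩ {d3, d4, d6, d7, d8, d10, d11, d12, d15} = {d6, d11}
… ∩ ⟦behind d12⟧ = {d6, d11} ∩ {d1, d2, d4, d5, d6, d7, d10, d11, d13, d14, d15} = {d6, d11}
So ⟦cup above d11 across from d1 behind d12⟧ = {d6, d11}.

{d6, d11}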